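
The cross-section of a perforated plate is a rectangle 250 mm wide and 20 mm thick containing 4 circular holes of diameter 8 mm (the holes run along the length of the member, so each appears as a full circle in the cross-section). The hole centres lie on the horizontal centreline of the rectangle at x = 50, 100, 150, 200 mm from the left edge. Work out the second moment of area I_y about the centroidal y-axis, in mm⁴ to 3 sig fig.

Split into non-overlapping primitives; take the origin at the lower-left of the bounding box.
Plate: 250 × 20, A = 5 000 mm², x = 125 mm, Ī = 26 041 667 mm⁴.
Hole 1 (subtracted): ⌀8, A = 50.265 mm², x = 50 mm, Ī = 201.06 mm⁴.
Hole 2 (subtracted): ⌀8, A = 50.265 mm², x = 100 mm, Ī = 201.06 mm⁴.
Hole 3 (subtracted): ⌀8, A = 50.265 mm², x = 150 mm, Ī = 201.06 mm⁴.
Hole 4 (subtracted): ⌀8, A = 50.265 mm², x = 200 mm, Ī = 201.06 mm⁴.
By symmetry the centroid is at mid-width, x̄ = 125 mm.
Transfer each piece to the centroidal y-axis using Ī + A·d² with d = x − 125:
  plate: d = 0 mm → contributes +26 041 667 mm⁴
  hole 1: d = -75 mm → contributes −282 944 mm⁴
  hole 2: d = -25 mm → contributes −31 617 mm⁴
  hole 3: d = 25 mm → contributes −31 617 mm⁴
  hole 4: d = 75 mm → contributes −282 944 mm⁴
Total I = 25 412 544 mm⁴.

I_y ≈ 2.54 × 10⁷ mm⁴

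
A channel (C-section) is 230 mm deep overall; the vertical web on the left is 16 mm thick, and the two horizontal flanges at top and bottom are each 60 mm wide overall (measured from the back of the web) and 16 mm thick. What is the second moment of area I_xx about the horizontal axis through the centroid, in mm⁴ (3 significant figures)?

I_xx ≈ 3.24 × 10⁷ mm⁴

Break the section into simple shapes (no overlaps), measuring from the bottom-left corner of the bounding box.
Web: 16 × 230, A = 3 680 mm², y = 115 mm, Ī = 16 222 667 mm⁴.
Top flange (beyond web): 44 × 16, A = 704 mm², y = 222 mm, Ī = 15 019 mm⁴.
Bottom flange (beyond web): 44 × 16, A = 704 mm², y = 8 mm, Ī = 15 019 mm⁴.
By symmetry the centroid is at mid-height, ȳ = 115 mm.
Transfer each piece to the horizontal axis through the centroid using Ī + A·d² with d = y − 115:
  web: d = 0 mm → contributes +16 222 667 mm⁴
  top flange (beyond web): d = 107 mm → contributes +8 075 115 mm⁴
  bottom flange (beyond web): d = -107 mm → contributes +8 075 115 mm⁴
Total I = 32 372 896 mm⁴.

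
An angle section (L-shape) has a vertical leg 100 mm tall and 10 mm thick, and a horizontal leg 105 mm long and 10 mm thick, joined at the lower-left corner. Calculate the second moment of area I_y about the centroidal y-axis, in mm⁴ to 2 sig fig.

Break the section into simple shapes (no overlaps), measuring from the bottom-left corner of the bounding box.
Vertical leg: 10 × 100, A = 1 000 mm², x = 5 mm, Ī = 8 333 mm⁴.
Horizontal leg (remainder): 95 × 10, A = 950 mm², x = 57.5 mm, Ī = 714 479 mm⁴.
Centroid: x̄ = ΣA·x / ΣA = 30.58 mm.
Transfer each piece to the centroidal y-axis using Ī + A·d² with d = x − 30.58:
  vertical leg: d = -25.58 mm → contributes +662 512 mm⁴
  horizontal leg (remainder): d = 26.92 mm → contributes +1 403 089 mm⁴
Total I = 2 065 601 mm⁴.

I_y ≈ 2.1 × 10⁶ mm⁴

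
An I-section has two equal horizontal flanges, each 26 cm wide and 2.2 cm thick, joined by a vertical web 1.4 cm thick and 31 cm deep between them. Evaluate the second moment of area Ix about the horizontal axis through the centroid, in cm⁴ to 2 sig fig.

Treat the section as a set of non-overlapping primitives; coordinates are from the bounding-box lower-left.
Bottom flange: 26 × 2.2, A = 57.2 cm², y = 1.1 cm, Ī = 23.07 cm⁴.
Web: 1.4 × 31, A = 43.4 cm², y = 17.7 cm, Ī = 3 476 cm⁴.
Top flange: 26 × 2.2, A = 57.2 cm², y = 34.3 cm, Ī = 23.07 cm⁴.
By symmetry the centroid is at mid-height, ȳ = 17.7 cm.
Transfer each piece to the horizontal axis through the centroid using Ī + A·d² with d = y − 17.7:
  bottom flange: d = -16.6 cm → contributes +15 785 cm⁴
  web: d = 0 cm → contributes +3 476 cm⁴
  top flange: d = 16.6 cm → contributes +15 785 cm⁴
Total I = 35 046 cm⁴.

Ix ≈ 3.5 × 10⁴ cm⁴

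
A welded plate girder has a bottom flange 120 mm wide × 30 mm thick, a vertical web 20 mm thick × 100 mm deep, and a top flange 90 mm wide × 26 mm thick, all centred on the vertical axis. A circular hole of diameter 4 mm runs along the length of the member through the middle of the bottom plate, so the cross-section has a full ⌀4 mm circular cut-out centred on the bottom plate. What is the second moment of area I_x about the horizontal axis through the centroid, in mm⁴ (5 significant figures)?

Break the section into simple shapes (no overlaps), measuring from the bottom-left corner of the bounding box.
Bottom plate: 120 × 30, A = 3 600 mm², y = 15 mm, Ī = 270 000 mm⁴.
Web plate: 20 × 100, A = 2 000 mm², y = 80 mm, Ī = 1 666 667 mm⁴.
Top plate: 90 × 26, A = 2 340 mm², y = 143 mm, Ī = 131 820 mm⁴.
Hole (subtracted): ⌀4, A = 12.56637 mm², y = 15 mm, Ī = 12.56637 mm⁴.
Centroid: ȳ = ΣA·y / ΣA = 69.18147 mm.
Transfer each piece to the horizontal axis through the centroid using Ī + A·d² with d = y − 69.18147:
  bottom plate: d = -54.18147 mm → contributes +10 838 274 mm⁴
  web plate: d = 10.81853 mm → contributes +1 900 748 mm⁴
  top plate: d = 73.81853 mm → contributes +12 882 891 mm⁴
  hole: d = -54.18147 mm → contributes −36902.8 mm⁴
Total I = 25 585 010 mm⁴.

I_x ≈ 2.5585 × 10⁷ mm⁴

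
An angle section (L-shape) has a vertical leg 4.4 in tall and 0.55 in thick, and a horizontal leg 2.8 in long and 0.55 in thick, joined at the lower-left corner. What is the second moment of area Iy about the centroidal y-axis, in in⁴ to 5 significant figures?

Split into non-overlapping primitives; take the origin at the lower-left of the bounding box.
Vertical leg: 0.55 × 4.4, A = 2.42 in², x = 0.275 in, Ī = 0.06100417 in⁴.
Horizontal leg (remainder): 2.25 × 0.55, A = 1.2375 in², x = 1.675 in, Ī = 0.5220703 in⁴.
Centroid: x̄ = ΣA·x / ΣA = 0.7486842 in.
Transfer each piece to the centroidal y-axis using Ī + A·d² with d = x − 0.7486842:
  vertical leg: d = -0.4736842 in → contributes +0.6039959 in⁴
  horizontal leg (remainder): d = 0.9263158 in → contributes +1.583921 in⁴
Total I = 2.187917 in⁴.

Iy ≈ 2.1879 in⁴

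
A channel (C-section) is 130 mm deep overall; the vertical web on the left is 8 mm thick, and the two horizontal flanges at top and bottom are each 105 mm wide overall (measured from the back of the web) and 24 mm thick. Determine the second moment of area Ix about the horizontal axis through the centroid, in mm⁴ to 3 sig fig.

Split into non-overlapping primitives; take the origin at the lower-left of the bounding box.
Web: 8 × 130, A = 1 040 mm², y = 65 mm, Ī = 1 464 667 mm⁴.
Top flange (beyond web): 97 × 24, A = 2 328 mm², y = 118 mm, Ī = 111 744 mm⁴.
Bottom flange (beyond web): 97 × 24, A = 2 328 mm², y = 12 mm, Ī = 111 744 mm⁴.
By symmetry the centroid is at mid-height, ȳ = 65 mm.
Transfer each piece to the horizontal axis through the centroid using Ī + A·d² with d = y − 65:
  web: d = 0 mm → contributes +1 464 667 mm⁴
  top flange (beyond web): d = 53 mm → contributes +6 651 096 mm⁴
  bottom flange (beyond web): d = -53 mm → contributes +6 651 096 mm⁴
Total I = 14 766 859 mm⁴.

Ix ≈ 1.48 × 10⁷ mm⁴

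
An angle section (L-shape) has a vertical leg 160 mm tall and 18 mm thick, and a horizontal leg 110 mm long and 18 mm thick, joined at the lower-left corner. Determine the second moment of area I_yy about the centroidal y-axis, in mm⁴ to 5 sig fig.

I_yy ≈ 4.4264 × 10⁶ mm⁴

Break the section into simple shapes (no overlaps), measuring from the bottom-left corner of the bounding box.
Vertical leg: 18 × 160, A = 2 880 mm², x = 9 mm, Ī = 77 760 mm⁴.
Horizontal leg (remainder): 92 × 18, A = 1 656 mm², x = 64 mm, Ī = 1 168 032 mm⁴.
Centroid: x̄ = ΣA·x / ΣA = 29.07937 mm.
Transfer each piece to the centroidal y-axis using Ī + A·d² with d = x − 29.07937:
  vertical leg: d = -20.07937 mm → contributes +1 238 921 mm⁴
  horizontal leg (remainder): d = 34.92063 mm → contributes +3 187 442 mm⁴
Total I = 4 426 363 mm⁴.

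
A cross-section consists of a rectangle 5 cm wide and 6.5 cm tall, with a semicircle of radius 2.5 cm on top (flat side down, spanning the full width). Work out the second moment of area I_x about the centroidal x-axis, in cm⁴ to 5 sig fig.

I_x ≈ 258.84 cm⁴

Split into non-overlapping primitives; take the origin at the lower-left of the bounding box.
Rectangular body: 5 × 6.5, A = 32.5 cm², y = 3.25 cm, Ī = 114.4271 cm⁴.
Semicircular cap: semicircle r = 2.5, A = 9.817477 cm², y = 7.561033 cm, Ī = 4.287381 cm⁴.
Centroid: ȳ = ΣA·y / ΣA = 4.250142 cm.
Transfer each piece to the centroidal x-axis using Ī + A·d² with d = y − 4.250142:
  rectangular body: d = -1.000142 cm → contributes +146.9363 cm⁴
  semicircular cap: d = 3.310891 cm → contributes +111.9066 cm⁴
Total I = 258.8429 cm⁴.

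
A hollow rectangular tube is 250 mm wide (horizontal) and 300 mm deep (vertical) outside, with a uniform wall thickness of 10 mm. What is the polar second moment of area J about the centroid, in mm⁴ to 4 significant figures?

Split into non-overlapping primitives; take the origin at the lower-left of the bounding box.
Outer rectangle: 250 × 300, A = 75 000 mm², y = 150 mm, Ī = 562 500 000 mm⁴.
Inner void (subtracted): 230 × 280, A = 64 400 mm², y = 150 mm, Ī = 420 746 667 mm⁴.
By symmetry the centroid is at mid-height, ȳ = 150 mm.
All pieces are centred on the centroidal x-axis, so I = ΣĪ (holes subtracted) = 141 753 333 mm⁴.
Repeating about the centroidal y-axis gives I_y = 106 728 333 mm⁴.
Polar second moment: J = I_x + I_y = 248 481 667 mm⁴.

J ≈ 2.485 × 10⁸ mm⁴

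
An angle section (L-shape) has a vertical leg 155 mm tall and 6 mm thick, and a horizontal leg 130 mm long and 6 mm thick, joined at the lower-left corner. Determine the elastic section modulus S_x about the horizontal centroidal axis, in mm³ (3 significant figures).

S_x ≈ 3.76 × 10⁴ mm³

Break the section into simple shapes (no overlaps), measuring from the bottom-left corner of the bounding box.
Vertical leg: 6 × 155, A = 930 mm², y = 77.5 mm, Ī = 1 861 938 mm⁴.
Horizontal leg (remainder): 124 × 6, A = 744 mm², y = 3 mm, Ī = 2 232 mm⁴.
Centroid: ȳ = ΣA·y / ΣA = 44.389 mm.
Transfer each piece to the horizontal centroidal axis using Ī + A·d² with d = y − 44.389:
  vertical leg: d = 33.111 mm → contributes +2 881 539 mm⁴
  horizontal leg (remainder): d = -41.389 mm → contributes +1 276 734 mm⁴
Total I = 4 158 273 mm⁴.
Extreme fibre distance c = 110.61 mm; S = I/c = 37 594 mm³.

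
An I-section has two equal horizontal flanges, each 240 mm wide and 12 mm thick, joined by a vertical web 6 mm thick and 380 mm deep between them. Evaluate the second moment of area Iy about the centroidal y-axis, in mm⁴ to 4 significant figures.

Iy ≈ 2.765 × 10⁷ mm⁴

Split into non-overlapping primitives; take the origin at the lower-left of the bounding box.
Bottom flange: 240 × 12, A = 2 880 mm², x = 120 mm, Ī = 13 824 000 mm⁴.
Web: 6 × 380, A = 2 280 mm², x = 120 mm, Ī = 6 840 mm⁴.
Top flange: 240 × 12, A = 2 880 mm², x = 120 mm, Ī = 13 824 000 mm⁴.
By symmetry the centroid is at mid-width, x̄ = 120 mm.
All pieces are centred on the centroidal y-axis, so I = ΣĪ = 27 654 840 mm⁴.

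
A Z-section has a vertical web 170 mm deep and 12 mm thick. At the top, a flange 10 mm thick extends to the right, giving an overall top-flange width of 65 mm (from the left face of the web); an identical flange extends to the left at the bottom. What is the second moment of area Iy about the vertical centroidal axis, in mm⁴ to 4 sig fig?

Iy ≈ 1.392 × 10⁶ mm⁴

Decompose the section into non-overlapping parts with the origin at the bottom-left of its bounding rectangle.
Web: 12 × 170, A = 2 040 mm², x = 59 mm, Ī = 24 480 mm⁴.
Top flange (beyond web): 53 × 10, A = 530 mm², x = 91.5 mm, Ī = 124 064 mm⁴.
Bottom flange (beyond web): 53 × 10, A = 530 mm², x = 26.5 mm, Ī = 124 064 mm⁴.
Centroid: x̄ = ΣA·x / ΣA = 59 mm.
Transfer each piece to the vertical centroidal axis using Ī + A·d² with d = x − 59:
  web: d = 0 mm → contributes +24 480 mm⁴
  top flange (beyond web): d = 32.5 mm → contributes +683 877 mm⁴
  bottom flange (beyond web): d = -32.5 mm → contributes +683 877 mm⁴
Total I = 1 392 233 mm⁴.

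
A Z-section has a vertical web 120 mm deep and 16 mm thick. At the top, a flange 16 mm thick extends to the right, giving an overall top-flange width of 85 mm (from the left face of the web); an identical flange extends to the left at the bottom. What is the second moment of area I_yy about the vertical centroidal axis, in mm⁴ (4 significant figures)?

Treat the section as a set of non-overlapping primitives; coordinates are from the bounding-box lower-left.
Web: 16 × 120, A = 1 920 mm², x = 77 mm, Ī = 40 960 mm⁴.
Top flange (beyond web): 69 × 16, A = 1 104 mm², x = 119.5 mm, Ī = 438 012 mm⁴.
Bottom flange (beyond web): 69 × 16, A = 1 104 mm², x = 34.5 mm, Ī = 438 012 mm⁴.
Centroid: x̄ = ΣA·x / ΣA = 77 mm.
Transfer each piece to the vertical centroidal axis using Ī + A·d² with d = x − 77:
  web: d = 0 mm → contributes +40 960 mm⁴
  top flange (beyond web): d = 42.5 mm → contributes +2 432 112 mm⁴
  bottom flange (beyond web): d = -42.5 mm → contributes +2 432 112 mm⁴
Total I = 4 905 184 mm⁴.

I_yy ≈ 4.905 × 10⁶ mm⁴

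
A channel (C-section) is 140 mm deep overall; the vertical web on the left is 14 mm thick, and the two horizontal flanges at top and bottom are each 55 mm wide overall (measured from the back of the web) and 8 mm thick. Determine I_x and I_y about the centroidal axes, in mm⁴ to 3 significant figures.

I_x ≈ 6.06 × 10⁶ mm⁴, I_y ≈ 4.96 × 10⁵ mm⁴

Break the section into simple shapes (no overlaps), measuring from the bottom-left corner of the bounding box.
Web: 14 × 140, A = 1 960 mm², y = 70 mm, Ī = 3 201 333 mm⁴.
Top flange (beyond web): 41 × 8, A = 328 mm², y = 136 mm, Ī = 1749.3 mm⁴.
Bottom flange (beyond web): 41 × 8, A = 328 mm², y = 4 mm, Ī = 1749.3 mm⁴.
By symmetry the centroid is at mid-height, ȳ = 70 mm.
Transfer each piece to the centroidal x-axis using Ī + A·d² with d = y − 70:
  web: d = 0 mm → contributes +3 201 333 mm⁴
  top flange (beyond web): d = 66 mm → contributes +1 430 517 mm⁴
  bottom flange (beyond web): d = -66 mm → contributes +1 430 517 mm⁴
Total I = 6 062 368 mm⁴.
For the y-axis: x̄ = 13.896 mm.
Repeating about the centroidal y-axis gives I_y = 495 604 mm⁴.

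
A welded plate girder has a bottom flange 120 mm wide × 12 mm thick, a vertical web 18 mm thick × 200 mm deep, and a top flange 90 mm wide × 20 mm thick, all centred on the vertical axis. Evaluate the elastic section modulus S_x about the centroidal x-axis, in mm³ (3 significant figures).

S_x ≈ 4.19 × 10⁵ mm³

Decompose the section into non-overlapping parts with the origin at the bottom-left of its bounding rectangle.
Bottom plate: 120 × 12, A = 1 440 mm², y = 6 mm, Ī = 17 280 mm⁴.
Web plate: 18 × 200, A = 3 600 mm², y = 112 mm, Ī = 12 000 000 mm⁴.
Top plate: 90 × 20, A = 1 800 mm², y = 222 mm, Ī = 60 000 mm⁴.
Centroid: ȳ = ΣA·y / ΣA = 118.63 mm.
Transfer each piece to the centroidal x-axis using Ī + A·d² with d = y − 118.63:
  bottom plate: d = -112.63 mm → contributes +18 284 937 mm⁴
  web plate: d = -6.6316 mm → contributes +12 158 320 mm⁴
  top plate: d = 103.37 mm → contributes +19 293 055 mm⁴
Total I = 49 736 312 mm⁴.
Extreme fibre distance c = 118.63 mm; S = I/c = 419 250 mm³.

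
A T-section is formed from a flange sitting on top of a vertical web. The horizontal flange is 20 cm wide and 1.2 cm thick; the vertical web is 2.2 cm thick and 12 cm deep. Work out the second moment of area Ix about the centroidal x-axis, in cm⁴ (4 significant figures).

Break the section into simple shapes (no overlaps), measuring from the bottom-left corner of the bounding box.
Flange: 20 × 1.2, A = 24 cm², y = 12.6 cm, Ī = 2.88 cm⁴.
Web: 2.2 × 12, A = 26.4 cm², y = 6 cm, Ī = 316.8 cm⁴.
Centroid: ȳ = ΣA·y / ΣA = 9.14286 cm.
Transfer each piece to the centroidal x-axis using Ī + A·d² with d = y − 9.14286:
  flange: d = 3.45714 cm → contributes +289.724 cm⁴
  web: d = -3.14286 cm → contributes +577.567 cm⁴
Total I = 867.291 cm⁴.

Ix ≈ 867.3 cm⁴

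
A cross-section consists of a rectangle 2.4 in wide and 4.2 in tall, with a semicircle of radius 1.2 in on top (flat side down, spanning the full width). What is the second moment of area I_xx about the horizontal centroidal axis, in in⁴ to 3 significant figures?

Decompose the section into non-overlapping parts with the origin at the bottom-left of its bounding rectangle.
Rectangular body: 2.4 × 4.2, A = 10.08 in², y = 2.1 in, Ī = 14.818 in⁴.
Semicircular cap: semicircle r = 1.2, A = 2.2619 in², y = 4.7093 in, Ī = 0.22759 in⁴.
Centroid: ȳ = ΣA·y / ΣA = 2.5782 in.
Transfer each piece to the horizontal centroidal axis using Ī + A·d² with d = y − 2.5782:
  rectangular body: d = -0.47821 in → contributes +17.123 in⁴
  semicircular cap: d = 2.1311 in → contributes +10.5 in⁴
Total I = 27.623 in⁴.

I_xx ≈ 27.6 in⁴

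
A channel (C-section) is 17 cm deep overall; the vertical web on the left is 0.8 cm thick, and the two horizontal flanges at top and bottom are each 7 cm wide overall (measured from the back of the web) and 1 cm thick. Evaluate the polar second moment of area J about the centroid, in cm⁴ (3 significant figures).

J ≈ 1240 cm⁴

Treat the section as a set of non-overlapping primitives; coordinates are from the bounding-box lower-left.
Web: 0.8 × 17, A = 13.6 cm², y = 8.5 cm, Ī = 327.53 cm⁴.
Top flange (beyond web): 6.2 × 1, A = 6.2 cm², y = 16.5 cm, Ī = 0.51667 cm⁴.
Bottom flange (beyond web): 6.2 × 1, A = 6.2 cm², y = 0.5 cm, Ī = 0.51667 cm⁴.
By symmetry the centroid is at mid-height, ȳ = 8.5 cm.
Transfer each piece to the centroidal x-axis using Ī + A·d² with d = y − 8.5:
  web: d = 0 cm → contributes +327.53 cm⁴
  top flange (beyond web): d = 8 cm → contributes +397.32 cm⁴
  bottom flange (beyond web): d = -8 cm → contributes +397.32 cm⁴
Total I = 1122.2 cm⁴.
For the y-axis: x̄ = 2.0692 cm.
Repeating about the centroidal y-axis gives I_y = 119.9 cm⁴.
Polar second moment: J = I_x + I_y = 1242.1 cm⁴.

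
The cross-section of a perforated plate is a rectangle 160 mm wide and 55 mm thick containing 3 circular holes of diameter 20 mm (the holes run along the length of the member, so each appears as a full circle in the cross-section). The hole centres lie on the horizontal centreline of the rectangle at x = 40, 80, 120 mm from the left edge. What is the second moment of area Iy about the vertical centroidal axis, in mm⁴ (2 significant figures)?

Iy ≈ 1.8 × 10⁷ mm⁴

Treat the section as a set of non-overlapping primitives; coordinates are from the bounding-box lower-left.
Plate: 160 × 55, A = 8 800 mm², x = 80 mm, Ī = 18 773 333 mm⁴.
Hole 1 (subtracted): ⌀20, A = 314.2 mm², x = 40 mm, Ī = 7 854 mm⁴.
Hole 2 (subtracted): ⌀20, A = 314.2 mm², x = 80 mm, Ī = 7 854 mm⁴.
Hole 3 (subtracted): ⌀20, A = 314.2 mm², x = 120 mm, Ī = 7 854 mm⁴.
By symmetry the centroid is at mid-width, x̄ = 80 mm.
Transfer each piece to the vertical centroidal axis using Ī + A·d² with d = x − 80:
  plate: d = 0 mm → contributes +18 773 333 mm⁴
  hole 1: d = -40 mm → contributes −510 509 mm⁴
  hole 2: d = 0 mm → contributes −7 854 mm⁴
  hole 3: d = 40 mm → contributes −510 509 mm⁴
Total I = 17 744 462 mm⁴.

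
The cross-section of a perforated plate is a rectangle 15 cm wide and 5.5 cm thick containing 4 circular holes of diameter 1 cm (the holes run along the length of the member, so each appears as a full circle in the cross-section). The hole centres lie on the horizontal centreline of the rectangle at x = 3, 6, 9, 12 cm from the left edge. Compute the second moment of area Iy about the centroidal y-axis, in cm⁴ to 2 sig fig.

Iy ≈ 1500 cm⁴

Decompose the section into non-overlapping parts with the origin at the bottom-left of its bounding rectangle.
Plate: 15 × 5.5, A = 82.5 cm², x = 7.5 cm, Ī = 1 547 cm⁴.
Hole 1 (subtracted): ⌀1, A = 0.7854 cm², x = 3 cm, Ī = 0.04909 cm⁴.
Hole 2 (subtracted): ⌀1, A = 0.7854 cm², x = 6 cm, Ī = 0.04909 cm⁴.
Hole 3 (subtracted): ⌀1, A = 0.7854 cm², x = 9 cm, Ī = 0.04909 cm⁴.
Hole 4 (subtracted): ⌀1, A = 0.7854 cm², x = 12 cm, Ī = 0.04909 cm⁴.
By symmetry the centroid is at mid-width, x̄ = 7.5 cm.
Transfer each piece to the centroidal y-axis using Ī + A·d² with d = x − 7.5:
  plate: d = 0 cm → contributes +1 547 cm⁴
  hole 1: d = -4.5 cm → contributes −15.95 cm⁴
  hole 2: d = -1.5 cm → contributes −1.816 cm⁴
  hole 3: d = 1.5 cm → contributes −1.816 cm⁴
  hole 4: d = 4.5 cm → contributes −15.95 cm⁴
Total I = 1 511 cm⁴.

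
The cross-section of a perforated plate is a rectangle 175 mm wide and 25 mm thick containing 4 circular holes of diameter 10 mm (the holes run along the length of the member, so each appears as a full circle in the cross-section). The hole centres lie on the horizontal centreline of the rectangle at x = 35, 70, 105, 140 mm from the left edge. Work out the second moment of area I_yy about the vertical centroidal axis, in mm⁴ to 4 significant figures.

I_yy ≈ 1.068 × 10⁷ mm⁴

Split into non-overlapping primitives; take the origin at the lower-left of the bounding box.
Plate: 175 × 25, A = 4 375 mm², x = 87.5 mm, Ī = 11 165 365 mm⁴.
Hole 1 (subtracted): ⌀10, A = 78.5398 mm², x = 35 mm, Ī = 490.874 mm⁴.
Hole 2 (subtracted): ⌀10, A = 78.5398 mm², x = 70 mm, Ī = 490.874 mm⁴.
Hole 3 (subtracted): ⌀10, A = 78.5398 mm², x = 105 mm, Ī = 490.874 mm⁴.
Hole 4 (subtracted): ⌀10, A = 78.5398 mm², x = 140 mm, Ī = 490.874 mm⁴.
By symmetry the centroid is at mid-width, x̄ = 87.5 mm.
Transfer each piece to the vertical centroidal axis using Ī + A·d² with d = x − 87.5:
  plate: d = 0 mm → contributes +11 165 365 mm⁴
  hole 1: d = -52.5 mm → contributes −216 966 mm⁴
  hole 2: d = -17.5 mm → contributes −24543.7 mm⁴
  hole 3: d = 17.5 mm → contributes −24543.7 mm⁴
  hole 4: d = 52.5 mm → contributes −216 966 mm⁴
Total I = 10 682 345 mm⁴.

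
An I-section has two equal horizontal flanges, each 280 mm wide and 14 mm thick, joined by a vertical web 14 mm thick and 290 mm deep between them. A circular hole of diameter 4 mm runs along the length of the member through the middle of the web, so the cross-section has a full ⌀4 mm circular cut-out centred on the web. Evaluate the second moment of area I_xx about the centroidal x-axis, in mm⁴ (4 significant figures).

I_xx ≈ 2.097 × 10⁸ mm⁴

Split into non-overlapping primitives; take the origin at the lower-left of the bounding box.
Bottom flange: 280 × 14, A = 3 920 mm², y = 7 mm, Ī = 64026.7 mm⁴.
Web: 14 × 290, A = 4 060 mm², y = 159 mm, Ī = 28 453 833 mm⁴.
Top flange: 280 × 14, A = 3 920 mm², y = 311 mm, Ī = 64026.7 mm⁴.
Hole (subtracted): ⌀4, A = 12.5664 mm², y = 159 mm, Ī = 12.5664 mm⁴.
By symmetry the centroid is at mid-height, ȳ = 159 mm.
Transfer each piece to the centroidal x-axis using Ī + A·d² with d = y − 159:
  bottom flange: d = -152 mm → contributes +90 631 707 mm⁴
  web: d = 0 mm → contributes +28 453 833 mm⁴
  top flange: d = 152 mm → contributes +90 631 707 mm⁴
  hole: d = 0 mm → contributes −12.5664 mm⁴
Total I = 209 717 234 mm⁴.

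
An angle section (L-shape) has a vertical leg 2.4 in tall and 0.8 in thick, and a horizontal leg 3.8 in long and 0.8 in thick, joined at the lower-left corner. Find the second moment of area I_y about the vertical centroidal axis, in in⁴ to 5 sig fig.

Decompose the section into non-overlapping parts with the origin at the bottom-left of its bounding rectangle.
Vertical leg: 0.8 × 2.4, A = 1.92 in², x = 0.4 in, Ī = 0.1024 in⁴.
Horizontal leg (remainder): 3 × 0.8, A = 2.4 in², x = 2.3 in, Ī = 1.8 in⁴.
Centroid: x̄ = ΣA·x / ΣA = 1.455556 in.
Transfer each piece to the vertical centroidal axis using Ī + A·d² with d = x − 1.455556:
  vertical leg: d = -1.055556 in → contributes +2.241659 in⁴
  horizontal leg (remainder): d = 0.8444444 in → contributes +3.511407 in⁴
Total I = 5.753067 in⁴.

I_y ≈ 5.7531 in⁴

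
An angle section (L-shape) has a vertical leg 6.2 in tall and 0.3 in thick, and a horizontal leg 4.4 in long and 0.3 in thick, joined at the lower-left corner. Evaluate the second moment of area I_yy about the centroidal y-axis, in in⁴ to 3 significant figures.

I_yy ≈ 5.32 in⁴

Break the section into simple shapes (no overlaps), measuring from the bottom-left corner of the bounding box.
Vertical leg: 0.3 × 6.2, A = 1.86 in², x = 0.15 in, Ī = 0.01395 in⁴.
Horizontal leg (remainder): 4.1 × 0.3, A = 1.23 in², x = 2.35 in, Ī = 1.723 in⁴.
Centroid: x̄ = ΣA·x / ΣA = 1.0257 in.
Transfer each piece to the centroidal y-axis using Ī + A·d² with d = x − 1.0257:
  vertical leg: d = -0.87573 in → contributes +1.4404 in⁴
  horizontal leg (remainder): d = 1.3243 in → contributes +3.8801 in⁴
Total I = 5.3205 in⁴.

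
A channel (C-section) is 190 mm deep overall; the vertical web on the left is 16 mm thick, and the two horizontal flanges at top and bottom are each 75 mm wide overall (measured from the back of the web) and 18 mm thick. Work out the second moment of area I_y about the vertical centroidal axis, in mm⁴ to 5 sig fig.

I_y ≈ 2.4393 × 10⁶ mm⁴

Split into non-overlapping primitives; take the origin at the lower-left of the bounding box.
Web: 16 × 190, A = 3 040 mm², x = 8 mm, Ī = 64853.33 mm⁴.
Top flange (beyond web): 59 × 18, A = 1 062 mm², x = 45.5 mm, Ī = 308068.5 mm⁴.
Bottom flange (beyond web): 59 × 18, A = 1 062 mm², x = 45.5 mm, Ī = 308068.5 mm⁴.
Centroid: x̄ = ΣA·x / ΣA = 23.42409 mm.
Transfer each piece to the vertical centroidal axis using Ī + A·d² with d = x − 23.42409:
  web: d = -15.42409 mm → contributes +788077.1 mm⁴
  top flange (beyond web): d = 22.07591 mm → contributes +825629.7 mm⁴
  bottom flange (beyond web): d = 22.07591 mm → contributes +825629.7 mm⁴
Total I = 2 439 337 mm⁴.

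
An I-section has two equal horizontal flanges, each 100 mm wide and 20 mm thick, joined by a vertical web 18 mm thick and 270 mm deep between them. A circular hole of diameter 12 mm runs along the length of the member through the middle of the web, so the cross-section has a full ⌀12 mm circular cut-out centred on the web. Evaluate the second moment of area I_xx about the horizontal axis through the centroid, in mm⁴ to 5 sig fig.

Break the section into simple shapes (no overlaps), measuring from the bottom-left corner of the bounding box.
Bottom flange: 100 × 20, A = 2 000 mm², y = 10 mm, Ī = 66666.67 mm⁴.
Web: 18 × 270, A = 4 860 mm², y = 155 mm, Ī = 29 524 500 mm⁴.
Top flange: 100 × 20, A = 2 000 mm², y = 300 mm, Ī = 66666.67 mm⁴.
Hole (subtracted): ⌀12, A = 113.0973 mm², y = 155 mm, Ī = 1017.876 mm⁴.
By symmetry the centroid is at mid-height, ȳ = 155 mm.
Transfer each piece to the horizontal axis through the centroid using Ī + A·d² with d = y − 155:
  bottom flange: d = -145 mm → contributes +42 116 667 mm⁴
  web: d = 0 mm → contributes +29 524 500 mm⁴
  top flange: d = 145 mm → contributes +42 116 667 mm⁴
  hole: d = 0 mm → contributes −1017.876 mm⁴
Total I = 113 756 815 mm⁴.

I_xx ≈ 1.1376 × 10⁸ mm⁴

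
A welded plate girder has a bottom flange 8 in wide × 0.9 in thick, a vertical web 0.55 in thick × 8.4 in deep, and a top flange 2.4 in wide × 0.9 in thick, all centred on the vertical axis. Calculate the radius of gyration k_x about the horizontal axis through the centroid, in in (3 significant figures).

Split into non-overlapping primitives; take the origin at the lower-left of the bounding box.
Bottom plate: 8 × 0.9, A = 7.2 in², y = 0.45 in, Ī = 0.486 in⁴.
Web plate: 0.55 × 8.4, A = 4.62 in², y = 5.1 in, Ī = 27.166 in⁴.
Top plate: 2.4 × 0.9, A = 2.16 in², y = 9.75 in, Ī = 0.1458 in⁴.
Centroid: ȳ = ΣA·y / ΣA = 3.4236 in.
Transfer each piece to the horizontal axis through the centroid using Ī + A·d² with d = y − 3.4236:
  bottom plate: d = -2.9736 in → contributes +64.151 in⁴
  web plate: d = 1.6764 in → contributes +40.149 in⁴
  top plate: d = 6.3264 in → contributes +86.596 in⁴
Total I = 190.9 in⁴.
Radius of gyration: k = √(I/A) = √(190.9 / 13.98) = 3.6953 in.

k_x ≈ 3.70 in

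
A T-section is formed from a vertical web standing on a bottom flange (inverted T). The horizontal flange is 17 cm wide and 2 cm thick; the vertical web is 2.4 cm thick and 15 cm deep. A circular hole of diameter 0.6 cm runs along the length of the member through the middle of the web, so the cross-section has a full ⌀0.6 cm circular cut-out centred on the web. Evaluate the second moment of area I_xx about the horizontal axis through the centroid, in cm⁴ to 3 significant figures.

Decompose the section into non-overlapping parts with the origin at the bottom-left of its bounding rectangle.
Flange: 17 × 2, A = 34 cm², y = 1 cm, Ī = 11.333 cm⁴.
Web: 2.4 × 15, A = 36 cm², y = 9.5 cm, Ī = 675 cm⁴.
Hole (subtracted): ⌀0.6, A = 0.28274 cm², y = 9.5 cm, Ī = 0.0063617 cm⁴.
Centroid: ȳ = ΣA·y / ΣA = 5.3547 cm.
Transfer each piece to the horizontal axis through the centroid using Ī + A·d² with d = y − 5.3547:
  flange: d = -4.3547 cm → contributes +656.08 cm⁴
  web: d = 4.1453 cm → contributes +1293.6 cm⁴
  hole: d = 4.1453 cm → contributes −4.8649 cm⁴
Total I = 1944.8 cm⁴.

I_xx ≈ 1940 cm⁴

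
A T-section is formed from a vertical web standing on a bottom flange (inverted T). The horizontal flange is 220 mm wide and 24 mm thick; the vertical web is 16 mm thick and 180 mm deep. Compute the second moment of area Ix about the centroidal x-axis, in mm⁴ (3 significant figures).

Ix ≈ 2.74 × 10⁷ mm⁴

Decompose the section into non-overlapping parts with the origin at the bottom-left of its bounding rectangle.
Flange: 220 × 24, A = 5 280 mm², y = 12 mm, Ī = 253 440 mm⁴.
Web: 16 × 180, A = 2 880 mm², y = 114 mm, Ī = 7 776 000 mm⁴.
Centroid: ȳ = ΣA·y / ΣA = 48 mm.
Transfer each piece to the centroidal x-axis using Ī + A·d² with d = y − 48:
  flange: d = -36 mm → contributes +7 096 320 mm⁴
  web: d = 66 mm → contributes +20 321 280 mm⁴
Total I = 27 417 600 mm⁴.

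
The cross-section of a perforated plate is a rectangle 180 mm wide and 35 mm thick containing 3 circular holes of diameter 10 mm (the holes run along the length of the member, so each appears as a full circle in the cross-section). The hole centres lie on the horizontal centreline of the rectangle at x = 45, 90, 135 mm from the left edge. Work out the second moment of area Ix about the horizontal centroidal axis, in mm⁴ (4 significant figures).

Ix ≈ 6.417 × 10⁵ mm⁴

Split into non-overlapping primitives; take the origin at the lower-left of the bounding box.
Plate: 180 × 35, A = 6 300 mm², y = 17.5 mm, Ī = 643 125 mm⁴.
Hole 1 (subtracted): ⌀10, A = 78.5398 mm², y = 17.5 mm, Ī = 490.874 mm⁴.
Hole 2 (subtracted): ⌀10, A = 78.5398 mm², y = 17.5 mm, Ī = 490.874 mm⁴.
Hole 3 (subtracted): ⌀10, A = 78.5398 mm², y = 17.5 mm, Ī = 490.874 mm⁴.
By symmetry the centroid is at mid-height, ȳ = 17.5 mm.
All pieces are centred on the horizontal centroidal axis, so I = ΣĪ (holes subtracted) = 641 652 mm⁴.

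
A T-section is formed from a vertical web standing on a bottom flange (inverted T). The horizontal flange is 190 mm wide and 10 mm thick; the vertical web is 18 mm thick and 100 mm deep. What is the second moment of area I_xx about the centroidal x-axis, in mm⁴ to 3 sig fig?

I_xx ≈ 4.31 × 10⁶ mm⁴

Split into non-overlapping primitives; take the origin at the lower-left of the bounding box.
Flange: 190 × 10, A = 1 900 mm², y = 5 mm, Ī = 15 833 mm⁴.
Web: 18 × 100, A = 1 800 mm², y = 60 mm, Ī = 1 500 000 mm⁴.
Centroid: ȳ = ΣA·y / ΣA = 31.757 mm.
Transfer each piece to the centroidal x-axis using Ī + A·d² with d = y − 31.757:
  flange: d = -26.757 mm → contributes +1 376 089 mm⁴
  web: d = 28.243 mm → contributes +2 935 825 mm⁴
Total I = 4 311 914 mm⁴.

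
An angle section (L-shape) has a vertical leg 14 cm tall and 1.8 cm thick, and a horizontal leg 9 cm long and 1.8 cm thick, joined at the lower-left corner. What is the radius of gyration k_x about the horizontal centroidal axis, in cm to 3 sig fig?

Break the section into simple shapes (no overlaps), measuring from the bottom-left corner of the bounding box.
Vertical leg: 1.8 × 14, A = 25.2 cm², y = 7 cm, Ī = 411.6 cm⁴.
Horizontal leg (remainder): 7.2 × 1.8, A = 12.96 cm², y = 0.9 cm, Ī = 3.4992 cm⁴.
Centroid: ȳ = ΣA·y / ΣA = 4.9283 cm.
Transfer each piece to the horizontal centroidal axis using Ī + A·d² with d = y − 4.9283:
  vertical leg: d = 2.0717 cm → contributes +519.76 cm⁴
  horizontal leg (remainder): d = -4.0283 cm → contributes +213.8 cm⁴
Total I = 733.56 cm⁴.
Radius of gyration: k = √(I/A) = √(733.56 / 38.16) = 4.3844 cm.

k_x ≈ 4.38 cm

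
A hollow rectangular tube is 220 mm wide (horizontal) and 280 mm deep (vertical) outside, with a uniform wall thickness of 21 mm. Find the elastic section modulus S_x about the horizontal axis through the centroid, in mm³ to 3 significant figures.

Split into non-overlapping primitives; take the origin at the lower-left of the bounding box.
Outer rectangle: 220 × 280, A = 61 600 mm², y = 140 mm, Ī = 402 453 333 mm⁴.
Inner void (subtracted): 178 × 238, A = 42 364 mm², y = 140 mm, Ī = 199 972 201 mm⁴.
By symmetry the centroid is at mid-height, ȳ = 140 mm.
All pieces are centred on the horizontal axis through the centroid, so I = ΣĪ (holes subtracted) = 202 481 132 mm⁴.
Extreme fibre distance c = 140 mm; S = I/c = 1 446 294 mm³.

S_x ≈ 1.45 × 10⁶ mm³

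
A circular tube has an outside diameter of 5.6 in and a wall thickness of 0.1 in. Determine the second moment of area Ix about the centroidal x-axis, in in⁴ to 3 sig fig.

Ix ≈ 6.54 in⁴

Split into non-overlapping primitives; take the origin at the lower-left of the bounding box.
Outer circle: ⌀5.6, A = 24.63 in², y = 2.8 in, Ī = 48.275 in⁴.
Bore (subtracted): ⌀5.4, A = 22.902 in², y = 2.8 in, Ī = 41.739 in⁴.
By symmetry the centroid is at mid-height, ȳ = 2.8 in.
All pieces are centred on the centroidal x-axis, so I = ΣĪ (holes subtracted) = 6.5357 in⁴.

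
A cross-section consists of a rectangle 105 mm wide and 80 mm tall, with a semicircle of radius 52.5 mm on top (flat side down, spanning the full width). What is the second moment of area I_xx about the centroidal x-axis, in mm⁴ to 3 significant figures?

I_xx ≈ 1.64 × 10⁷ mm⁴

Split into non-overlapping primitives; take the origin at the lower-left of the bounding box.
Rectangular body: 105 × 80, A = 8 400 mm², y = 40 mm, Ī = 4 480 000 mm⁴.
Semicircular cap: semicircle r = 52.5, A = 4329.5 mm², y = 102.28 mm, Ī = 833 814 mm⁴.
Centroid: ȳ = ΣA·y / ΣA = 61.183 mm.
Transfer each piece to the centroidal x-axis using Ī + A·d² with d = y − 61.183:
  rectangular body: d = -21.183 mm → contributes +8 249 241 mm⁴
  semicircular cap: d = 41.099 mm → contributes +8 146 799 mm⁴
Total I = 16 396 040 mm⁴.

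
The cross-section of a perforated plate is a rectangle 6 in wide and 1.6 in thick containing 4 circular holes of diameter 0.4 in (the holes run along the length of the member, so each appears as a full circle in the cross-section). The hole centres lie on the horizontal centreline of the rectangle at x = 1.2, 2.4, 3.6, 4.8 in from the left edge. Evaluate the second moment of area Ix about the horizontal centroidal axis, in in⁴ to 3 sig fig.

Ix ≈ 2.04 in⁴

Decompose the section into non-overlapping parts with the origin at the bottom-left of its bounding rectangle.
Plate: 6 × 1.6, A = 9.6 in², y = 0.8 in, Ī = 2.048 in⁴.
Hole 1 (subtracted): ⌀0.4, A = 0.12566 in², y = 0.8 in, Ī = 0.0012566 in⁴.
Hole 2 (subtracted): ⌀0.4, A = 0.12566 in², y = 0.8 in, Ī = 0.0012566 in⁴.
Hole 3 (subtracted): ⌀0.4, A = 0.12566 in², y = 0.8 in, Ī = 0.0012566 in⁴.
Hole 4 (subtracted): ⌀0.4, A = 0.12566 in², y = 0.8 in, Ī = 0.0012566 in⁴.
By symmetry the centroid is at mid-height, ȳ = 0.8 in.
All pieces are centred on the horizontal centroidal axis, so I = ΣĪ (holes subtracted) = 2.043 in⁴.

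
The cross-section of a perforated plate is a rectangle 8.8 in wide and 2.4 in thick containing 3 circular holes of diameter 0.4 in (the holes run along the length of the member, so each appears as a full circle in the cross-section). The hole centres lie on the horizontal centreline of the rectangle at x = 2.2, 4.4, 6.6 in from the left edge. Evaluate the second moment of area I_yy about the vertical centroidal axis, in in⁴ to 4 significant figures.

Decompose the section into non-overlapping parts with the origin at the bottom-left of its bounding rectangle.
Plate: 8.8 × 2.4, A = 21.12 in², x = 4.4 in, Ī = 136.294 in⁴.
Hole 1 (subtracted): ⌀0.4, A = 0.125664 in², x = 2.2 in, Ī = 0.00125664 in⁴.
Hole 2 (subtracted): ⌀0.4, A = 0.125664 in², x = 4.4 in, Ī = 0.00125664 in⁴.
Hole 3 (subtracted): ⌀0.4, A = 0.125664 in², x = 6.6 in, Ī = 0.00125664 in⁴.
By symmetry the centroid is at mid-width, x̄ = 4.4 in.
Transfer each piece to the vertical centroidal axis using Ī + A·d² with d = x − 4.4:
  plate: d = 0 in → contributes +136.294 in⁴
  hole 1: d = -2.2 in → contributes −0.609469 in⁴
  hole 2: d = 0 in → contributes −0.00125664 in⁴
  hole 3: d = 2.2 in → contributes −0.609469 in⁴
Total I = 135.074 in⁴.

I_yy ≈ 135.1 in⁴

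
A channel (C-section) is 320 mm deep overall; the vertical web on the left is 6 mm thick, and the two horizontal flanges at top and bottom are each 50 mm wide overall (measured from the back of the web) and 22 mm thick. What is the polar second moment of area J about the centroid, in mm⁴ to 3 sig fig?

Treat the section as a set of non-overlapping primitives; coordinates are from the bounding-box lower-left.
Web: 6 × 320, A = 1 920 mm², y = 160 mm, Ī = 16 384 000 mm⁴.
Top flange (beyond web): 44 × 22, A = 968 mm², y = 309 mm, Ī = 39 043 mm⁴.
Bottom flange (beyond web): 44 × 22, A = 968 mm², y = 11 mm, Ī = 39 043 mm⁴.
By symmetry the centroid is at mid-height, ȳ = 160 mm.
Transfer each piece to the centroidal x-axis using Ī + A·d² with d = y − 160:
  web: d = 0 mm → contributes +16 384 000 mm⁴
  top flange (beyond web): d = 149 mm → contributes +21 529 611 mm⁴
  bottom flange (beyond web): d = -149 mm → contributes +21 529 611 mm⁴
Total I = 59 443 221 mm⁴.
For the y-axis: x̄ = 15.552 mm.
Repeating about the centroidal y-axis gives I_y = 920 591 mm⁴.
Polar second moment: J = I_x + I_y = 60 363 812 mm⁴.

J ≈ 6.04 × 10⁷ mm⁴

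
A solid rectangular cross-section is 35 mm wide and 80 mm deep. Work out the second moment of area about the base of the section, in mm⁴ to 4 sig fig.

The section: 35 × 80, A = 2 800 mm², y = 40 mm, Ī = 1 493 333 mm⁴.
Transfer it to the base of the section using Ī + A·d² with d = y − 0:
  the section: d = 40 mm → contributes +5 973 333 mm⁴
Total I = 5 973 333 mm⁴.

I_base ≈ 5.973 × 10⁶ mm⁴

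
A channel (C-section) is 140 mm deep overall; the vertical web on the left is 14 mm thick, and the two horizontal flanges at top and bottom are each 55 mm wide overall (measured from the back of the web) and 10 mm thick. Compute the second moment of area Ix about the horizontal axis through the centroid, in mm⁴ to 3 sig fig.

Treat the section as a set of non-overlapping primitives; coordinates are from the bounding-box lower-left.
Web: 14 × 140, A = 1 960 mm², y = 70 mm, Ī = 3 201 333 mm⁴.
Top flange (beyond web): 41 × 10, A = 410 mm², y = 135 mm, Ī = 3416.7 mm⁴.
Bottom flange (beyond web): 41 × 10, A = 410 mm², y = 5 mm, Ī = 3416.7 mm⁴.
By symmetry the centroid is at mid-height, ȳ = 70 mm.
Transfer each piece to the horizontal axis through the centroid using Ī + A·d² with d = y − 70:
  web: d = 0 mm → contributes +3 201 333 mm⁴
  top flange (beyond web): d = 65 mm → contributes +1 735 667 mm⁴
  bottom flange (beyond web): d = -65 mm → contributes +1 735 667 mm⁴
Total I = 6 672 667 mm⁴.

Ix ≈ 6.67 × 10⁶ mm⁴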